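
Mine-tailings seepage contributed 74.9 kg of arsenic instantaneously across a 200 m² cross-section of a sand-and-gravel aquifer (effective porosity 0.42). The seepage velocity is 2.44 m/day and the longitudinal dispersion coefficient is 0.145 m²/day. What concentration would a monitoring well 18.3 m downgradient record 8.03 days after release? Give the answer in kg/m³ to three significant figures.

For an instantaneous plane source, C(x,t) = M/(n_e·A·√(4πDt)) · exp(−(x−vt)²/(4Dt)), with n_e·A the pore (flow) area.
Plume center vt = 2.44 × 8.03 = 19.5932 m, so the well at 18.3 m is 1.2932 m upgradient of the peak.
√(4πDt) = 3.825 m, giving peak height M/(n_e·A·√(4πDt)) = 74.9/(0.42 × 200 × 3.825) = 0.2331 kg/m³.
(x−vt)²/(4Dt) = (-1.2932)²/(4 × 0.145 × 8.03) = 0.3591; exp(−0.3591) = 0.6983.
C = 0.2331 × 0.6983 = 0.163 kg/m³.

0.163 kg/m³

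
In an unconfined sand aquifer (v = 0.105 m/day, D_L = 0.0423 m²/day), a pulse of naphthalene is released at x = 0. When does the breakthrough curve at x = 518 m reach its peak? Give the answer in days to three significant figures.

For the 1D instantaneous-source solution, setting ∂C/∂t = 0 at fixed x gives v²t² + 2Dt − x² = 0, so t = (√(D² + v²x²) − D)/v².
√(D² + v²x²) = √(0.0423² + 0.105² × 518²) = 54.39; v² = 0.011025.
t = (54.39 − 0.0423)/0.011025 = 4930 days (vs. the pure-advection estimate x/v = 4930 d).

4930 days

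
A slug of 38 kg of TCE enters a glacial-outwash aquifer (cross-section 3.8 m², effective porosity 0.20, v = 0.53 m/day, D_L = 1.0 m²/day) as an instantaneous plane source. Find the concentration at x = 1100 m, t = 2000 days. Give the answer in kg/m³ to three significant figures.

0.258 kg/m³

For an instantaneous plane source, C(x,t) = M/(n_e·A·√(4πDt)) · exp(−(x−vt)²/(4Dt)), with n_e·A the pore (flow) area.
Plume center vt = 0.53 × 2000 = 1060 m, so the well at 1100 m is 40 m downgradient of the peak.
√(4πDt) = 158.5 m, giving peak height M/(n_e·A·√(4πDt)) = 38/(0.20 × 3.8 × 158.5) = 0.3155 kg/m³.
(x−vt)²/(4Dt) = (40)²/(4 × 1.0 × 2000) = 0.2000; exp(−0.2000) = 0.8187.
C = 0.3155 × 0.8187 = 0.258 kg/m³.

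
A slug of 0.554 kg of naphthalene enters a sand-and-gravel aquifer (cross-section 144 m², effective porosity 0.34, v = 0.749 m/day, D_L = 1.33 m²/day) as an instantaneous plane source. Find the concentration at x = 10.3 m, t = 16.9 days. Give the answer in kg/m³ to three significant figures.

0.000633 kg/m³

For an instantaneous plane source, C(x,t) = M/(n_e·A·√(4πDt)) · exp(−(x−vt)²/(4Dt)), with n_e·A the pore (flow) area.
Plume center vt = 0.749 × 16.9 = 12.6581 m, so the well at 10.3 m is 2.3581 m upgradient of the peak.
√(4πDt) = 16.81 m, giving peak height M/(n_e·A·√(4πDt)) = 0.554/(0.34 × 144 × 16.81) = 0.0006731 kg/m³.
(x−vt)²/(4Dt) = (-2.3581)²/(4 × 1.33 × 16.9) = 0.06185; exp(−0.06185) = 0.9400.
C = 0.0006731 × 0.9400 = 0.000633 kg/m³.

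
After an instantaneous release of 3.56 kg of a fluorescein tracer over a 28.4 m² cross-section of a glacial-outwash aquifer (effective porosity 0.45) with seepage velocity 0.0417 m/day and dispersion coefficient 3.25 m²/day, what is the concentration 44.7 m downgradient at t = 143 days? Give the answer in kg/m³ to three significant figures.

For an instantaneous plane source, C(x,t) = M/(n_e·A·√(4πDt)) · exp(−(x−vt)²/(4Dt)), with n_e·A the pore (flow) area.
Plume center vt = 0.0417 × 143 = 5.9631 m, so the well at 44.7 m is 38.7369 m downgradient of the peak.
√(4πDt) = 76.42 m, giving peak height M/(n_e·A·√(4πDt)) = 3.56/(0.45 × 28.4 × 76.42) = 0.003645 kg/m³.
(x−vt)²/(4Dt) = (38.7369)²/(4 × 3.25 × 143) = 0.8072; exp(−0.8072) = 0.4461.
C = 0.003645 × 0.4461 = 0.00163 kg/m³.

0.00163 kg/m³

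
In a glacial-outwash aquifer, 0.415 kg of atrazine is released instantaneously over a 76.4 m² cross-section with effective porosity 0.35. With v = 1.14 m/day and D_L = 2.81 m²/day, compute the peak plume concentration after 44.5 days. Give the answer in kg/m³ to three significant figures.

The peak of an instantaneous 1D plume sits at x = vt; there the Gaussian factor is 1 and C_max = M/(n_e·A·√(4πDt)), where n_e·A is the pore area the mass is dissolved in.
√(4πDt) = √(4π × 2.81 × 44.5) = 39.64 m, so C_max = 0.415/(0.35 × 76.4 × 39.64) = 0.000392 kg/m³.

0.000392 kg/m³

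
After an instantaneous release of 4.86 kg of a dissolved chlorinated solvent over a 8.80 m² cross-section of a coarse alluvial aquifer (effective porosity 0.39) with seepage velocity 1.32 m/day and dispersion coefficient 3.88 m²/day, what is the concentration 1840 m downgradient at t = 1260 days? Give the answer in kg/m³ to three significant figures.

For an instantaneous plane source, C(x,t) = M/(n_e·A·√(4πDt)) · exp(−(x−vt)²/(4Dt)), with n_e·A the pore (flow) area.
Plume center vt = 1.32 × 1260 = 1663.2 m, so the well at 1840 m is 176.8 m downgradient of the peak.
√(4πDt) = 247.9 m, giving peak height M/(n_e·A·√(4πDt)) = 4.86/(0.39 × 8.80 × 247.9) = 0.005712 kg/m³.
(x−vt)²/(4Dt) = (176.8)²/(4 × 3.88 × 1260) = 1.598; exp(−1.598) = 0.2023.
C = 0.005712 × 0.2023 = 0.00116 kg/m³.

0.00116 kg/m³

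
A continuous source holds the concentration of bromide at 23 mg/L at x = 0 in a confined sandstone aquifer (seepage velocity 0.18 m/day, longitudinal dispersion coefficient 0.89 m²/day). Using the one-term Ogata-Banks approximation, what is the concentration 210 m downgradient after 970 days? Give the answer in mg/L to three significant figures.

For a continuous step input, C/C₀ ≈ ½·erfc((x−vt)/(2√(Dt))).
vt = 0.18 × 970 = 174.6 m and 2√(Dt) = 2√(0.89 × 970) = 58.76 m.
Argument (x−vt)/(2√(Dt)) = (210 − 174.6)/58.76 = 0.6025; ½·erfc(0.6025) = 0.1971.
C = 23 × 0.1971 = 4.53 mg/L.

4.53 mg/L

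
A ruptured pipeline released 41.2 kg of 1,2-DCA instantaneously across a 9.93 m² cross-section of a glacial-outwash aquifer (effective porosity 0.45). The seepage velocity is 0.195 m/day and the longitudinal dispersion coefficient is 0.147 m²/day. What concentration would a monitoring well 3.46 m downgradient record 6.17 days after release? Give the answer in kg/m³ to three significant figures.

For an instantaneous plane source, C(x,t) = M/(n_e·A·√(4πDt)) · exp(−(x−vt)²/(4Dt)), with n_e·A the pore (flow) area.
Plume center vt = 0.195 × 6.17 = 1.20315 m, so the well at 3.46 m is 2.25685 m downgradient of the peak.
√(4πDt) = 3.376 m, giving peak height M/(n_e·A·√(4πDt)) = 41.2/(0.45 × 9.93 × 3.376) = 2.731 kg/m³.
(x−vt)²/(4Dt) = (2.25685)²/(4 × 0.147 × 6.17) = 1.404; exp(−1.404) = 0.2456.
C = 2.731 × 0.2456 = 0.671 kg/m³.

0.671 kg/m³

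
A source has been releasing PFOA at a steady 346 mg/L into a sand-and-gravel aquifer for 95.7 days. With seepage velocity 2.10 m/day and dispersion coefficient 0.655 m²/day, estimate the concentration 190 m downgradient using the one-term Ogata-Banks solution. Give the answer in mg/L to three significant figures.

289 mg/L

For a continuous step input, C/C₀ ≈ ½·erfc((x−vt)/(2√(Dt))).
vt = 2.10 × 95.7 = 200.97 m and 2√(Dt) = 2√(0.655 × 95.7) = 15.83 m.
Argument (x−vt)/(2√(Dt)) = (190 − 200.97)/15.83 = -0.6930; ½·erfc(-0.6930) = 0.8365.
C = 346 × 0.8365 = 289 mg/L.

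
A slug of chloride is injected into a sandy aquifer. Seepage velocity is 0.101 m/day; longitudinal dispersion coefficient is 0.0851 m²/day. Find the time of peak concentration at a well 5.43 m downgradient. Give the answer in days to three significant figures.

For the 1D instantaneous-source solution, setting ∂C/∂t = 0 at fixed x gives v²t² + 2Dt − x² = 0, so t = (√(D² + v²x²) − D)/v².
√(D² + v²x²) = √(0.0851² + 0.101² × 5.43²) = 0.5550; v² = 0.010201.
t = (0.5550 − 0.0851)/0.010201 = 46.1 days (vs. the pure-advection estimate x/v = 53.8 d).

46.1 days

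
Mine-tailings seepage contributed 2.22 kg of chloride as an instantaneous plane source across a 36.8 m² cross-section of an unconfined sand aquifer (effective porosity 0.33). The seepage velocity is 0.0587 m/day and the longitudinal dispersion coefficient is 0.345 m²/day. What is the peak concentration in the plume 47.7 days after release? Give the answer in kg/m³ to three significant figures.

The peak of an instantaneous 1D plume sits at x = vt; there the Gaussian factor is 1 and C_max = M/(n_e·A·√(4πDt)), where n_e·A is the pore area the mass is dissolved in.
√(4πDt) = √(4π × 0.345 × 47.7) = 14.38 m, so C_max = 2.22/(0.33 × 36.8 × 14.38) = 0.0127 kg/m³.

0.0127 kg/m³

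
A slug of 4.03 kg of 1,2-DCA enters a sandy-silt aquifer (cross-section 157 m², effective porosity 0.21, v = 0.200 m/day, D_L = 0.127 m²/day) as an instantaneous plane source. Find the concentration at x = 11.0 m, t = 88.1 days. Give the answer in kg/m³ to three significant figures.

0.00387 kg/m³

For an instantaneous plane source, C(x,t) = M/(n_e·A·√(4πDt)) · exp(−(x−vt)²/(4Dt)), with n_e·A the pore (flow) area.
Plume center vt = 0.200 × 88.1 = 17.62 m, so the well at 11.0 m is 6.62 m upgradient of the peak.
√(4πDt) = 11.86 m, giving peak height M/(n_e·A·√(4πDt)) = 4.03/(0.21 × 157 × 11.86) = 0.01031 kg/m³.
(x−vt)²/(4Dt) = (-6.62)²/(4 × 0.127 × 88.1) = 0.9792; exp(−0.9792) = 0.3756.
C = 0.01031 × 0.3756 = 0.00387 kg/m³.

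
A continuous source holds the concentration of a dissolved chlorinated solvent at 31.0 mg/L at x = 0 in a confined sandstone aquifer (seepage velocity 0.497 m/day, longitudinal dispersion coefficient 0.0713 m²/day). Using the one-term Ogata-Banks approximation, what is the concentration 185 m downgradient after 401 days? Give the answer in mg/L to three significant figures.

30.1 mg/L

For a continuous step input, C/C₀ ≈ ½·erfc((x−vt)/(2√(Dt))).
vt = 0.497 × 401 = 199.297 m and 2√(Dt) = 2√(0.0713 × 401) = 10.69 m.
Argument (x−vt)/(2√(Dt)) = (185 − 199.297)/10.69 = -1.337; ½·erfc(-1.337) = 0.9707.
C = 31.0 × 0.9707 = 30.1 mg/L.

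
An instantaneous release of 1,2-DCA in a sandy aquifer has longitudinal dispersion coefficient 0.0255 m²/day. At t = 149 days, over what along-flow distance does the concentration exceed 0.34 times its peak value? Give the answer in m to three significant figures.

8.10 m

The plume is Gaussian with σ = √(2Dt) = √(2 × 0.0255 × 149) = 2.757 m.
C/C_peak = exp(−Δx²/(2σ²)) = 0.34 ⇒ Δx = σ·√(−2 ln 0.34) = 2.757 × 1.469 = 4.050 m.
Width = 2Δx = 8.10 m.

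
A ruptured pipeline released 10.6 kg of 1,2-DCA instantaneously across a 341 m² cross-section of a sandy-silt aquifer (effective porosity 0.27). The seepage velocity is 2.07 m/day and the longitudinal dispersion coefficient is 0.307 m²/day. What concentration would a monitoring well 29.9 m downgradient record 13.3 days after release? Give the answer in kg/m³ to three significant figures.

For an instantaneous plane source, C(x,t) = M/(n_e·A·√(4πDt)) · exp(−(x−vt)²/(4Dt)), with n_e·A the pore (flow) area.
Plume center vt = 2.07 × 13.3 = 27.531 m, so the well at 29.9 m is 2.369 m downgradient of the peak.
√(4πDt) = 7.163 m, giving peak height M/(n_e·A·√(4πDt)) = 10.6/(0.27 × 341 × 7.163) = 0.01607 kg/m³.
(x−vt)²/(4Dt) = (2.369)²/(4 × 0.307 × 13.3) = 0.3436; exp(−0.3436) = 0.7092.
C = 0.01607 × 0.7092 = 0.0114 kg/m³.

0.0114 kg/m³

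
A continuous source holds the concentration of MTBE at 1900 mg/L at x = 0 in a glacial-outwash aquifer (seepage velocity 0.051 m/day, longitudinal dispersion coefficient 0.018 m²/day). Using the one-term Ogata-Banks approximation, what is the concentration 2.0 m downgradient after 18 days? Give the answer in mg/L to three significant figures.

170 mg/L

For a continuous step input, C/C₀ ≈ ½·erfc((x−vt)/(2√(Dt))).
vt = 0.051 × 18 = 0.918 m and 2√(Dt) = 2√(0.018 × 18) = 1.138 m.
Argument (x−vt)/(2√(Dt)) = (2.0 − 0.918)/1.138 = 0.9508; ½·erfc(0.9508) = 0.08937.
C = 1900 × 0.08937 = 170 mg/L.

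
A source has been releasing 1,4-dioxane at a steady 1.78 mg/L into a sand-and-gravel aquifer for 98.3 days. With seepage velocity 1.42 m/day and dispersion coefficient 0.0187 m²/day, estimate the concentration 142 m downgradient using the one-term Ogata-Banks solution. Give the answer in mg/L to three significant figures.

0.185 mg/L

For a continuous step input, C/C₀ ≈ ½·erfc((x−vt)/(2√(Dt))).
vt = 1.42 × 98.3 = 139.586 m and 2√(Dt) = 2√(0.0187 × 98.3) = 2.712 m.
Argument (x−vt)/(2√(Dt)) = (142 − 139.586)/2.712 = 0.8901; ½·erfc(0.8901) = 0.1041.
C = 1.78 × 0.1041 = 0.185 mg/L.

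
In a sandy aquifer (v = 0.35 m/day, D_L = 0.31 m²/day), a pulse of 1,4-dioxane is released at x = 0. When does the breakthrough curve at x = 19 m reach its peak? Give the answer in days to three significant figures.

For the 1D instantaneous-source solution, setting ∂C/∂t = 0 at fixed x gives v²t² + 2Dt − x² = 0, so t = (√(D² + v²x²) − D)/v².
√(D² + v²x²) = √(0.31² + 0.35² × 19²) = 6.657; v² = 0.1225.
t = (6.657 − 0.31)/0.1225 = 51.8 days (vs. the pure-advection estimate x/v = 54.3 d).

51.8 days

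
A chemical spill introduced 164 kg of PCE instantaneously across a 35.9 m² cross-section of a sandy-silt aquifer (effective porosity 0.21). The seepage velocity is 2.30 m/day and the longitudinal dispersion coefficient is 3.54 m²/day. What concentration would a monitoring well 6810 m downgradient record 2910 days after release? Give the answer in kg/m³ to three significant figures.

For an instantaneous plane source, C(x,t) = M/(n_e·A·√(4πDt)) · exp(−(x−vt)²/(4Dt)), with n_e·A the pore (flow) area.
Plume center vt = 2.30 × 2910 = 6693 m, so the well at 6810 m is 117 m downgradient of the peak.
√(4πDt) = 359.8 m, giving peak height M/(n_e·A·√(4πDt)) = 164/(0.21 × 35.9 × 359.8) = 0.06046 kg/m³.
(x−vt)²/(4Dt) = (117)²/(4 × 3.54 × 2910) = 0.3322; exp(−0.3322) = 0.7173.
C = 0.06046 × 0.7173 = 0.0434 kg/m³.

0.0434 kg/m³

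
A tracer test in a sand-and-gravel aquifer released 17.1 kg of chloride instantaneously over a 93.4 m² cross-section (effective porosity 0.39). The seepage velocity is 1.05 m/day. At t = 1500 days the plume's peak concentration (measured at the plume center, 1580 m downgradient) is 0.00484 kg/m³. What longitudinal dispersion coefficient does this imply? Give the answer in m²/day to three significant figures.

At the plume center C_max = M/(n_e·A·√(4πDt)), so D = M²/(4πt·(n_e·A·C_max)²).
n_e·A·C_max = 0.39 × 93.4 × 0.00484 = 0.1763 kg/m.
D = 17.1²/(4π × 1500 × 0.1763²) = 0.499 m²/day.

0.499 m²/day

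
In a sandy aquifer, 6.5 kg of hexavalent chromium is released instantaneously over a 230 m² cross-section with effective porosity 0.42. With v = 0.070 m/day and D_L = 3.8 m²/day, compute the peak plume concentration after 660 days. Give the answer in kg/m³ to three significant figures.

0.000379 kg/m³

The peak of an instantaneous 1D plume sits at x = vt; there the Gaussian factor is 1 and C_max = M/(n_e·A·√(4πDt)), where n_e·A is the pore area the mass is dissolved in.
√(4πDt) = √(4π × 3.8 × 660) = 177.5 m, so C_max = 6.5/(0.42 × 230 × 177.5) = 0.000379 kg/m³.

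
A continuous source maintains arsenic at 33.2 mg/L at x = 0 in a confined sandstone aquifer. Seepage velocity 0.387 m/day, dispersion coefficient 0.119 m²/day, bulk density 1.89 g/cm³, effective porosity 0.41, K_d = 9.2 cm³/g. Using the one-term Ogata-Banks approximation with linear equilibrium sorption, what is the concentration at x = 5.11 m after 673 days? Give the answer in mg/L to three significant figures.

Retardation factor R = 1 + ρ_b·K_d/n = 1 + 1.89 × 9.2/0.41 = 43.41.
Sorption retards both mechanisms: v_R = v/R = 0.008915 m/day, D_R = D/R = 0.002741 m²/day.
v_R·t = 0.008915 × 673 = 5.999795 m; 2√(D_R t) = 2.716 m; argument = (5.11 − 5.999795)/2.716 = -0.3276.
C = C₀ × ½·erfc(-0.3276) = 33.2 × 0.6784 = 22.5 mg/L.

22.5 mg/L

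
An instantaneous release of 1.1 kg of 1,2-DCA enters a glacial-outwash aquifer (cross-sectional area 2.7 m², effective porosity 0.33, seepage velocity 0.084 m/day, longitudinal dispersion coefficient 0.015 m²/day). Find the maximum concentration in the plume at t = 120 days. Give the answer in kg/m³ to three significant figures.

The peak of an instantaneous 1D plume sits at x = vt; there the Gaussian factor is 1 and C_max = M/(n_e·A·√(4πDt)), where n_e·A is the pore area the mass is dissolved in.
√(4πDt) = √(4π × 0.015 × 120) = 4.756 m, so C_max = 1.1/(0.33 × 2.7 × 4.756) = 0.260 kg/m³.

0.260 kg/m³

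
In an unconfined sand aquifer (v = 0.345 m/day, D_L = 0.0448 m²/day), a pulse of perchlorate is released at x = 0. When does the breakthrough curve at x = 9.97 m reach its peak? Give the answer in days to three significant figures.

For the 1D instantaneous-source solution, setting ∂C/∂t = 0 at fixed x gives v²t² + 2Dt − x² = 0, so t = (√(D² + v²x²) − D)/v².
√(D² + v²x²) = √(0.0448² + 0.345² × 9.97²) = 3.440; v² = 0.119025.
t = (3.440 − 0.0448)/0.119025 = 28.5 days (vs. the pure-advection estimate x/v = 28.9 d).

28.5 days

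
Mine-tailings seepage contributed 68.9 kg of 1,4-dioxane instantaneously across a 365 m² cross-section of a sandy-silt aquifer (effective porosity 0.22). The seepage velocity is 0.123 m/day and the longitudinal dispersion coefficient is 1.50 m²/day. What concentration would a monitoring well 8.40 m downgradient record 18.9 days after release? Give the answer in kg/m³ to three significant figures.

For an instantaneous plane source, C(x,t) = M/(n_e·A·√(4πDt)) · exp(−(x−vt)²/(4Dt)), with n_e·A the pore (flow) area.
Plume center vt = 0.123 × 18.9 = 2.3247 m, so the well at 8.40 m is 6.0753 m downgradient of the peak.
√(4πDt) = 18.87 m, giving peak height M/(n_e·A·√(4πDt)) = 68.9/(0.22 × 365 × 18.87) = 0.04547 kg/m³.
(x−vt)²/(4Dt) = (6.0753)²/(4 × 1.50 × 18.9) = 0.3255; exp(−0.3255) = 0.7222.
C = 0.04547 × 0.7222 = 0.0328 kg/m³.

0.0328 kg/m³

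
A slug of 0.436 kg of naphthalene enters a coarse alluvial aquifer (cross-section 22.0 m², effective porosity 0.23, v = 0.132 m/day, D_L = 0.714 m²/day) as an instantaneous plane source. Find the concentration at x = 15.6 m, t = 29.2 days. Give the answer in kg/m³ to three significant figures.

0.00102 kg/m³

For an instantaneous plane source, C(x,t) = M/(n_e·A·√(4πDt)) · exp(−(x−vt)²/(4Dt)), with n_e·A the pore (flow) area.
Plume center vt = 0.132 × 29.2 = 3.8544 m, so the well at 15.6 m is 11.7456 m downgradient of the peak.
√(4πDt) = 16.19 m, giving peak height M/(n_e·A·√(4πDt)) = 0.436/(0.23 × 22.0 × 16.19) = 0.005322 kg/m³.
(x−vt)²/(4Dt) = (11.7456)²/(4 × 0.714 × 29.2) = 1.654; exp(−1.654) = 0.1913.
C = 0.005322 × 0.1913 = 0.00102 kg/m³.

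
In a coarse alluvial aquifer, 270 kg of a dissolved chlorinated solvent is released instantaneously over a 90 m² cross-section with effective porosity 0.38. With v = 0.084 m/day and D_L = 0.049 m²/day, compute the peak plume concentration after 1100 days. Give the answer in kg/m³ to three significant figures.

The peak of an instantaneous 1D plume sits at x = vt; there the Gaussian factor is 1 and C_max = M/(n_e·A·√(4πDt)), where n_e·A is the pore area the mass is dissolved in.
√(4πDt) = √(4π × 0.049 × 1100) = 26.03 m, so C_max = 270/(0.38 × 90 × 26.03) = 0.303 kg/m³.

0.303 kg/m³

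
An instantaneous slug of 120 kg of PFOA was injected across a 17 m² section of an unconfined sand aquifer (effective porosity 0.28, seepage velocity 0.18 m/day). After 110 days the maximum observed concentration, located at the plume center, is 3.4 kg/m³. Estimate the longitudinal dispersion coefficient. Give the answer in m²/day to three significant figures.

At the plume center C_max = M/(n_e·A·√(4πDt)), so D = M²/(4πt·(n_e·A·C_max)²).
n_e·A·C_max = 0.28 × 17 × 3.4 = 16.18 kg/m.
D = 120²/(4π × 110 × 16.18²) = 0.0398 m²/day.

0.0398 m²/day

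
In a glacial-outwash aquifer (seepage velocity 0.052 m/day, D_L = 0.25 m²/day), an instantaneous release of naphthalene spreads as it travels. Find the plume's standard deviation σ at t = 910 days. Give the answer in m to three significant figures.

Dispersive spreading gives a Gaussian with σ² = 2Dt; advection only shifts the center.
σ = √(2 × 0.25 × 910) = 21.3 m.

21.3 m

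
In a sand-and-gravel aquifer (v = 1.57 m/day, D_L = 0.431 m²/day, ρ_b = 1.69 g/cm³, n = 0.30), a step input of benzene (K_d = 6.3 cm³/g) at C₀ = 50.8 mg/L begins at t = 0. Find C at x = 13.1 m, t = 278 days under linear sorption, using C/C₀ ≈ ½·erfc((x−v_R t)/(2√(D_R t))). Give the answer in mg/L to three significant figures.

Retardation factor R = 1 + ρ_b·K_d/n = 1 + 1.69 × 6.3/0.30 = 36.49.
Sorption retards both mechanisms: v_R = v/R = 0.04303 m/day, D_R = D/R = 0.01181 m²/day.
v_R·t = 0.04303 × 278 = 11.96234 m; 2√(D_R t) = 3.624 m; argument = (13.1 − 11.96234)/3.624 = 0.3139.
C = C₀ × ½·erfc(0.3139) = 50.8 × 0.3285 = 16.7 mg/L.

16.7 mg/L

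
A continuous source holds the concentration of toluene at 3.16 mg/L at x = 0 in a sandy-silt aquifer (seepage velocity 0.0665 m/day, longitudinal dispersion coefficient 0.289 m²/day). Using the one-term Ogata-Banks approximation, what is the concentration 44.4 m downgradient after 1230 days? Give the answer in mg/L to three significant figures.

2.91 mg/L

For a continuous step input, C/C₀ ≈ ½·erfc((x−vt)/(2√(Dt))).
vt = 0.0665 × 1230 = 81.795 m and 2√(Dt) = 2√(0.289 × 1230) = 37.71 m.
Argument (x−vt)/(2√(Dt)) = (44.4 − 81.795)/37.71 = -0.9916; ½·erfc(-0.9916) = 0.9196.
C = 3.16 × 0.9196 = 2.91 mg/L.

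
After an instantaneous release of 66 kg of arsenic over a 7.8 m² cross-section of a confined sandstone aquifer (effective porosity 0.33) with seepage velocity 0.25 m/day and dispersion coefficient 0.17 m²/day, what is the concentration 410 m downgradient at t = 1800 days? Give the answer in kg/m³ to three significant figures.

For an instantaneous plane source, C(x,t) = M/(n_e·A·√(4πDt)) · exp(−(x−vt)²/(4Dt)), with n_e·A the pore (flow) area.
Plume center vt = 0.25 × 1800 = 450 m, so the well at 410 m is 40 m upgradient of the peak.
√(4πDt) = 62.01 m, giving peak height M/(n_e·A·√(4πDt)) = 66/(0.33 × 7.8 × 62.01) = 0.4135 kg/m³.
(x−vt)²/(4Dt) = (-40)²/(4 × 0.17 × 1800) = 1.307; exp(−1.307) = 0.2706.
C = 0.4135 × 0.2706 = 0.112 kg/m³.

0.112 kg/m³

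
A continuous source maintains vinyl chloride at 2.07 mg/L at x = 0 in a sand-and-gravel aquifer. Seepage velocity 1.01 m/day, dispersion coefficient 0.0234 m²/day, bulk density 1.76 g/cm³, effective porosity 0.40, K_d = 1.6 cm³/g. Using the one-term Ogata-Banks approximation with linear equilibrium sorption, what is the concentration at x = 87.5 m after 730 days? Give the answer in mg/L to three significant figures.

2.03 mg/L

Retardation factor R = 1 + ρ_b·K_d/n = 1 + 1.76 × 1.6/0.40 = 8.040.
Sorption retards both mechanisms: v_R = v/R = 0.1256 m/day, D_R = D/R = 0.002910 m²/day.
v_R·t = 0.1256 × 730 = 91.688 m; 2√(D_R t) = 2.915 m; argument = (87.5 − 91.688)/2.915 = -1.437.
C = C₀ × ½·erfc(-1.437) = 2.07 × 0.9789 = 2.03 mg/L.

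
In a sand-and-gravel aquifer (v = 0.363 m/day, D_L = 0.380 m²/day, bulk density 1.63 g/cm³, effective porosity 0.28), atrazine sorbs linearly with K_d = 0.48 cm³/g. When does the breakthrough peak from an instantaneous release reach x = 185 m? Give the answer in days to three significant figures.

Retardation factor R = 1 + ρ_b·K_d/n = 1 + 1.63 × 0.48/0.28 = 3.794.
Sorption retards both mechanisms: v_R = v/R = 0.09568 m/day, D_R = D/R = 0.1002 m²/day.
Peak time from v_R²t² + 2D_R t − x² = 0: t = (√(D_R² + v_R²x²) − D_R)/v_R².
√(D_R² + v_R²x²) = √(0.1002² + 0.09568² × 185²) = 17.70; v_R² = 0.009155.
t = (17.70 − 0.1002)/0.009155 = 1920 days.

1920 days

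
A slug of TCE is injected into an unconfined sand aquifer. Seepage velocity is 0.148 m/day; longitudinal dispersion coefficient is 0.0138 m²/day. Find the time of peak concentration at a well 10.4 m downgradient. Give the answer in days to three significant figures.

69.6 days

For the 1D instantaneous-source solution, setting ∂C/∂t = 0 at fixed x gives v²t² + 2Dt − x² = 0, so t = (√(D² + v²x²) − D)/v².
√(D² + v²x²) = √(0.0138² + 0.148² × 10.4²) = 1.539; v² = 0.021904.
t = (1.539 − 0.0138)/0.021904 = 69.6 days (vs. the pure-advection estimate x/v = 70.3 d).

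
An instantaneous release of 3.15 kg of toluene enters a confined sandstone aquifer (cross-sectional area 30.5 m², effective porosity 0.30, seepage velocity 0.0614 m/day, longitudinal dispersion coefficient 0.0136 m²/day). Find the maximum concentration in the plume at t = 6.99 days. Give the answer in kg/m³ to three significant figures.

The peak of an instantaneous 1D plume sits at x = vt; there the Gaussian factor is 1 and C_max = M/(n_e·A·√(4πDt)), where n_e·A is the pore area the mass is dissolved in.
√(4πDt) = √(4π × 0.0136 × 6.99) = 1.093 m, so C_max = 3.15/(0.30 × 30.5 × 1.093) = 0.315 kg/m³.

0.315 kg/m³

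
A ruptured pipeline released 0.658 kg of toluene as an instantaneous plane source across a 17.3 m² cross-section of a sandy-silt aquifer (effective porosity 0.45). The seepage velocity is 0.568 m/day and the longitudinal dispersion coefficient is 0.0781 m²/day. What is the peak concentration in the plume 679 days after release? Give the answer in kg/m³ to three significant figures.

0.00327 kg/m³

The peak of an instantaneous 1D plume sits at x = vt; there the Gaussian factor is 1 and C_max = M/(n_e·A·√(4πDt)), where n_e·A is the pore area the mass is dissolved in.
√(4πDt) = √(4π × 0.0781 × 679) = 25.81 m, so C_max = 0.658/(0.45 × 17.3 × 25.81) = 0.00327 kg/m³.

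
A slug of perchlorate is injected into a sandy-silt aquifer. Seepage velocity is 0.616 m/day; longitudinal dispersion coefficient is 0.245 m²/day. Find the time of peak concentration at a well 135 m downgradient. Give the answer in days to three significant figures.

For the 1D instantaneous-source solution, setting ∂C/∂t = 0 at fixed x gives v²t² + 2Dt − x² = 0, so t = (√(D² + v²x²) − D)/v².
√(D² + v²x²) = √(0.245² + 0.616² × 135²) = 83.16; v² = 0.379456.
t = (83.16 − 0.245)/0.379456 = 219 days (vs. the pure-advection estimate x/v = 219 d).

219 days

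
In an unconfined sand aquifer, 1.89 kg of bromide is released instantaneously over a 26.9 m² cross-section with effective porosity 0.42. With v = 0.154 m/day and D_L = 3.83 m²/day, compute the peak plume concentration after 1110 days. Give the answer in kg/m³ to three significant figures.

0.000724 kg/m³

The peak of an instantaneous 1D plume sits at x = vt; there the Gaussian factor is 1 and C_max = M/(n_e·A·√(4πDt)), where n_e·A is the pore area the mass is dissolved in.
√(4πDt) = √(4π × 3.83 × 1110) = 231.1 m, so C_max = 1.89/(0.42 × 26.9 × 231.1) = 0.000724 kg/m³.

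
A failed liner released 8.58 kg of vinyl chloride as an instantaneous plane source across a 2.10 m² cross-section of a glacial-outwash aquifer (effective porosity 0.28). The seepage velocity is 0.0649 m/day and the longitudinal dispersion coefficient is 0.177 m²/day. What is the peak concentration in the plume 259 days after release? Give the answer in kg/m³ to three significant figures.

The peak of an instantaneous 1D plume sits at x = vt; there the Gaussian factor is 1 and C_max = M/(n_e·A·√(4πDt)), where n_e·A is the pore area the mass is dissolved in.
√(4πDt) = √(4π × 0.177 × 259) = 24.00 m, so C_max = 8.58/(0.28 × 2.10 × 24.00) = 0.608 kg/m³.

0.608 kg/m³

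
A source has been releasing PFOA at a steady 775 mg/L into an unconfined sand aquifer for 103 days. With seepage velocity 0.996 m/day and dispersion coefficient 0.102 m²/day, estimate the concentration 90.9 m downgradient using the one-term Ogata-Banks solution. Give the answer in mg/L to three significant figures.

771 mg/L

For a continuous step input, C/C₀ ≈ ½·erfc((x−vt)/(2√(Dt))).
vt = 0.996 × 103 = 102.588 m and 2√(Dt) = 2√(0.102 × 103) = 6.483 m.
Argument (x−vt)/(2√(Dt)) = (90.9 − 102.588)/6.483 = -1.803; ½·erfc(-1.803) = 0.9946.
C = 775 × 0.9946 = 771 mg/L.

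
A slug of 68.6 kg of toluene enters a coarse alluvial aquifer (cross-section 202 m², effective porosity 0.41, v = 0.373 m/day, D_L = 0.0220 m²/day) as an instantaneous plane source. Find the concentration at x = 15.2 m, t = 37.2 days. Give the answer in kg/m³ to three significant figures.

For an instantaneous plane source, C(x,t) = M/(n_e·A·√(4πDt)) · exp(−(x−vt)²/(4Dt)), with n_e·A the pore (flow) area.
Plume center vt = 0.373 × 37.2 = 13.8756 m, so the well at 15.2 m is 1.3244 m downgradient of the peak.
√(4πDt) = 3.207 m, giving peak height M/(n_e·A·√(4πDt)) = 68.6/(0.41 × 202 × 3.207) = 0.2583 kg/m³.
(x−vt)²/(4Dt) = (1.3244)²/(4 × 0.0220 × 37.2) = 0.5358; exp(−0.5358) = 0.5852.
C = 0.2583 × 0.5852 = 0.151 kg/m³.

0.151 kg/m³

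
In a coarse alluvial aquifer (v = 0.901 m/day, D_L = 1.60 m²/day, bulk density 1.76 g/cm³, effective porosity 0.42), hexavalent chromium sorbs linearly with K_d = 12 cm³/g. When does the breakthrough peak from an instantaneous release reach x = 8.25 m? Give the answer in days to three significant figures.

379 days

Retardation factor R = 1 + ρ_b·K_d/n = 1 + 1.76 × 12/0.42 = 51.29.
Sorption retards both mechanisms: v_R = v/R = 0.01757 m/day, D_R = D/R = 0.03120 m²/day.
Peak time from v_R²t² + 2D_R t − x² = 0: t = (√(D_R² + v_R²x²) − D_R)/v_R².
√(D_R² + v_R²x²) = √(0.03120² + 0.01757² × 8.25²) = 0.1483; v_R² = 0.0003087.
t = (0.1483 − 0.03120)/0.0003087 = 379 days.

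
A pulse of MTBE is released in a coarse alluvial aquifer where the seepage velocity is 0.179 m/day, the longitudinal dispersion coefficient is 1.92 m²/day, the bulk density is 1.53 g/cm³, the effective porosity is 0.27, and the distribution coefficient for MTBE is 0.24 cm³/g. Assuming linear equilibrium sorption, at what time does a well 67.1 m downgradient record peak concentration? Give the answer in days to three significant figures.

Retardation factor R = 1 + ρ_b·K_d/n = 1 + 1.53 × 0.24/0.27 = 2.360.
Sorption retards both mechanisms: v_R = v/R = 0.07585 m/day, D_R = D/R = 0.8136 m²/day.
Peak time from v_R²t² + 2D_R t − x² = 0: t = (√(D_R² + v_R²x²) − D_R)/v_R².
√(D_R² + v_R²x²) = √(0.8136² + 0.07585² × 67.1²) = 5.154; v_R² = 0.005753.
t = (5.154 − 0.8136)/0.005753 = 754 days.

754 days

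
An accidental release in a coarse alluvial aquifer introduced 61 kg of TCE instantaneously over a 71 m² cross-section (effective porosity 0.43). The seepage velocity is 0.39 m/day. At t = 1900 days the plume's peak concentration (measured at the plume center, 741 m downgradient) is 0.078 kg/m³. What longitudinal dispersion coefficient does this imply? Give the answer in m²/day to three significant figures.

At the plume center C_max = M/(n_e·A·√(4πDt)), so D = M²/(4πt·(n_e·A·C_max)²).
n_e·A·C_max = 0.43 × 71 × 0.078 = 2.381 kg/m.
D = 61²/(4π × 1900 × 2.381²) = 0.0275 m²/day.

0.0275 m²/day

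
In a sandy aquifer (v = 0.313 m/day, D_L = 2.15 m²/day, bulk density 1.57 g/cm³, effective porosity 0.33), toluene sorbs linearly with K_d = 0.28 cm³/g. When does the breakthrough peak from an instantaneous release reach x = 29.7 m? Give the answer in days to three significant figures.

Retardation factor R = 1 + ρ_b·K_d/n = 1 + 1.57 × 0.28/0.33 = 2.332.
Sorption retards both mechanisms: v_R = v/R = 0.1342 m/day, D_R = D/R = 0.9220 m²/day.
Peak time from v_R²t² + 2D_R t − x² = 0: t = (√(D_R² + v_R²x²) − D_R)/v_R².
√(D_R² + v_R²x²) = √(0.9220² + 0.1342² × 29.7²) = 4.091; v_R² = 0.01801.
t = (4.091 − 0.9220)/0.01801 = 176 days.

176 days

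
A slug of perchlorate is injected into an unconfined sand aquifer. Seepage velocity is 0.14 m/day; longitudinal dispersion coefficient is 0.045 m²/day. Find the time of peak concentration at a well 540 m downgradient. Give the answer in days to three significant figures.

For the 1D instantaneous-source solution, setting ∂C/∂t = 0 at fixed x gives v²t² + 2Dt − x² = 0, so t = (√(D² + v²x²) − D)/v².
√(D² + v²x²) = √(0.045² + 0.14² × 540²) = 75.60; v² = 0.0196.
t = (75.60 − 0.045)/0.0196 = 3850 days (vs. the pure-advection estimate x/v = 3860 d).

3850 days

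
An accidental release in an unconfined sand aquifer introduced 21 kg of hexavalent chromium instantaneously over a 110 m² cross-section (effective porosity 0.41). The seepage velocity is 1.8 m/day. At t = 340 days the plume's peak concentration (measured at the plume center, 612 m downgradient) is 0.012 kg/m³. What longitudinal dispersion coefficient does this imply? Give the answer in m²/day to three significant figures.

0.352 m²/day

At the plume center C_max = M/(n_e·A·√(4πDt)), so D = M²/(4πt·(n_e·A·C_max)²).
n_e·A·C_max = 0.41 × 110 × 0.012 = 0.5412 kg/m.
D = 21²/(4π × 340 × 0.5412²) = 0.352 m²/day.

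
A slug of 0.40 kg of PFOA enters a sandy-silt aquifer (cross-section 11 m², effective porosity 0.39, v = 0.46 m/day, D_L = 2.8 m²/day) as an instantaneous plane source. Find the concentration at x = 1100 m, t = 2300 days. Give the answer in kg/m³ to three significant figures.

0.000306 kg/m³

For an instantaneous plane source, C(x,t) = M/(n_e·A·√(4πDt)) · exp(−(x−vt)²/(4Dt)), with n_e·A the pore (flow) area.
Plume center vt = 0.46 × 2300 = 1058 m, so the well at 1100 m is 42 m downgradient of the peak.
√(4πDt) = 284.5 m, giving peak height M/(n_e·A·√(4πDt)) = 0.40/(0.39 × 11 × 284.5) = 0.0003277 kg/m³.
(x−vt)²/(4Dt) = (42)²/(4 × 2.8 × 2300) = 0.06848; exp(−0.06848) = 0.9338.
C = 0.0003277 × 0.9338 = 0.000306 kg/m³.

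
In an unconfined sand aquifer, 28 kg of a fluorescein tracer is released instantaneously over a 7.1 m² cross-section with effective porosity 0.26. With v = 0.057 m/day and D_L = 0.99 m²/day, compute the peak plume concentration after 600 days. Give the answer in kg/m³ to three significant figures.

The peak of an instantaneous 1D plume sits at x = vt; there the Gaussian factor is 1 and C_max = M/(n_e·A·√(4πDt)), where n_e·A is the pore area the mass is dissolved in.
√(4πDt) = √(4π × 0.99 × 600) = 86.40 m, so C_max = 28/(0.26 × 7.1 × 86.40) = 0.176 kg/m³.

0.176 kg/m³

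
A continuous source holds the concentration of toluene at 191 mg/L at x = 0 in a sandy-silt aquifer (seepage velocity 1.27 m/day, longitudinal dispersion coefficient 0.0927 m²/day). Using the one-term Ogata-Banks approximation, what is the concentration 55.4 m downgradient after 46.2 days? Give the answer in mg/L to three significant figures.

166 mg/L

For a continuous step input, C/C₀ ≈ ½·erfc((x−vt)/(2√(Dt))).
vt = 1.27 × 46.2 = 58.674 m and 2√(Dt) = 2√(0.0927 × 46.2) = 4.139 m.
Argument (x−vt)/(2√(Dt)) = (55.4 − 58.674)/4.139 = -0.7910; ½·erfc(-0.7910) = 0.8684.
C = 191 × 0.8684 = 166 mg/L.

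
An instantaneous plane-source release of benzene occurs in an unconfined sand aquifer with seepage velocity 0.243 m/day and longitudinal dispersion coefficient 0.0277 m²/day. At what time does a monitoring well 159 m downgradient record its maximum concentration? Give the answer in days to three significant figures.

654 days

For the 1D instantaneous-source solution, setting ∂C/∂t = 0 at fixed x gives v²t² + 2Dt − x² = 0, so t = (√(D² + v²x²) − D)/v².
√(D² + v²x²) = √(0.0277² + 0.243² × 159²) = 38.64; v² = 0.059049.
t = (38.64 − 0.0277)/0.059049 = 654 days (vs. the pure-advection estimate x/v = 654 d).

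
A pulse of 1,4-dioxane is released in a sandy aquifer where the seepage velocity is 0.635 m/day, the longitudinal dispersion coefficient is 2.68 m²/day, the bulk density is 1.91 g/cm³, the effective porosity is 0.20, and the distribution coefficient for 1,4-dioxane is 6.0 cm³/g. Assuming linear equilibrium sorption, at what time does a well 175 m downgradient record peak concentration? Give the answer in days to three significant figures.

Retardation factor R = 1 + ρ_b·K_d/n = 1 + 1.91 × 6.0/0.20 = 58.30.
Sorption retards both mechanisms: v_R = v/R = 0.01089 m/day, D_R = D/R = 0.04597 m²/day.
Peak time from v_R²t² + 2D_R t − x² = 0: t = (√(D_R² + v_R²x²) − D_R)/v_R².
√(D_R² + v_R²x²) = √(0.04597² + 0.01089² × 175²) = 1.906; v_R² = 0.0001186.
t = (1.906 − 0.04597)/0.0001186 = 15700 days.

15700 days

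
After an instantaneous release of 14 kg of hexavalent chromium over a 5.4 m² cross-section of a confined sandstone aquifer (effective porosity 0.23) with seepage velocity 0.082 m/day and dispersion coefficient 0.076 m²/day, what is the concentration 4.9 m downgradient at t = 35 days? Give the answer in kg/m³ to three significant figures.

For an instantaneous plane source, C(x,t) = M/(n_e·A·√(4πDt)) · exp(−(x−vt)²/(4Dt)), with n_e·A the pore (flow) area.
Plume center vt = 0.082 × 35 = 2.87 m, so the well at 4.9 m is 2.03 m downgradient of the peak.
√(4πDt) = 5.782 m, giving peak height M/(n_e·A·√(4πDt)) = 14/(0.23 × 5.4 × 5.782) = 1.950 kg/m³.
(x−vt)²/(4Dt) = (2.03)²/(4 × 0.076 × 35) = 0.3873; exp(−0.3873) = 0.6789.
C = 1.950 × 0.6789 = 1.32 kg/m³.

1.32 kg/m³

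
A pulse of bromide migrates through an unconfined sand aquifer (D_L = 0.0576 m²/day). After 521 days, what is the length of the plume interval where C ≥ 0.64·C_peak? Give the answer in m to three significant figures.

The plume is Gaussian with σ = √(2Dt) = √(2 × 0.0576 × 521) = 7.747 m.
C/C_peak = exp(−Δx²/(2σ²)) = 0.64 ⇒ Δx = σ·√(−2 ln 0.64) = 7.747 × 0.9448 = 7.319 m.
Width = 2Δx = 14.6 m.

14.6 m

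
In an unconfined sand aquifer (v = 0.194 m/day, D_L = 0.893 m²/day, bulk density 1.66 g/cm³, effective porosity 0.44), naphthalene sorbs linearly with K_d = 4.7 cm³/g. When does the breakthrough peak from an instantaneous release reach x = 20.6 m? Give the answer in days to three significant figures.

1590 days

Retardation factor R = 1 + ρ_b·K_d/n = 1 + 1.66 × 4.7/0.44 = 18.73.
Sorption retards both mechanisms: v_R = v/R = 0.01036 m/day, D_R = D/R = 0.04768 m²/day.
Peak time from v_R²t² + 2D_R t − x² = 0: t = (√(D_R² + v_R²x²) − D_R)/v_R².
√(D_R² + v_R²x²) = √(0.04768² + 0.01036² × 20.6²) = 0.2187; v_R² = 0.0001073.
t = (0.2187 − 0.04768)/0.0001073 = 1590 days.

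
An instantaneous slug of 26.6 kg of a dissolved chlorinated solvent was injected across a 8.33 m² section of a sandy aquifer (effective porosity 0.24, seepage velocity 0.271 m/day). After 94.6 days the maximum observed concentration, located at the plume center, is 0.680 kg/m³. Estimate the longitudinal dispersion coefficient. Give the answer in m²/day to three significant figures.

0.322 m²/day

At the plume center C_max = M/(n_e·A·√(4πDt)), so D = M²/(4πt·(n_e·A·C_max)²).
n_e·A·C_max = 0.24 × 8.33 × 0.680 = 1.359 kg/m.
D = 26.6²/(4π × 94.6 × 1.359²) = 0.322 m²/day.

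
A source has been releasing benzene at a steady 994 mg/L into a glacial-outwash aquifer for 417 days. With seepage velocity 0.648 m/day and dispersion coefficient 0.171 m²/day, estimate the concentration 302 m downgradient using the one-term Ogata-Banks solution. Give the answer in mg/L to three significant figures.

3.87 mg/L

For a continuous step input, C/C₀ ≈ ½·erfc((x−vt)/(2√(Dt))).
vt = 0.648 × 417 = 270.216 m and 2√(Dt) = 2√(0.171 × 417) = 16.89 m.
Argument (x−vt)/(2√(Dt)) = (302 − 270.216)/16.89 = 1.882; ½·erfc(1.882) = 0.003889.
C = 994 × 0.003889 = 3.87 mg/L.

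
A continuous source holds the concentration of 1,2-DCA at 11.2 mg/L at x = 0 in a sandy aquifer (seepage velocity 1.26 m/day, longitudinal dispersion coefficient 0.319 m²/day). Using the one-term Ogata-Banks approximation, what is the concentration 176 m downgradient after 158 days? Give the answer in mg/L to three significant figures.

For a continuous step input, C/C₀ ≈ ½·erfc((x−vt)/(2√(Dt))).
vt = 1.26 × 158 = 199.08 m and 2√(Dt) = 2√(0.319 × 158) = 14.20 m.
Argument (x−vt)/(2√(Dt)) = (176 − 199.08)/14.20 = -1.625; ½·erfc(-1.625) = 0.9892.
C = 11.2 × 0.9892 = 11.1 mg/L.

11.1 mg/L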